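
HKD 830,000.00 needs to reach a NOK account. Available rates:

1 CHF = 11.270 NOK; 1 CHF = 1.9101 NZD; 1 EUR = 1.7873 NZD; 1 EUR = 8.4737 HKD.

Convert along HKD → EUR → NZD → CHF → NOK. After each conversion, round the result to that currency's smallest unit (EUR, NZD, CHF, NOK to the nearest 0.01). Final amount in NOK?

HKD 830,000.00 ÷ 8.4737 = EUR 97,950.13
EUR 97,950.13 × 1.7873 = NZD 175,066.27
NZD 175,066.27 ÷ 1.9101 = CHF 91,652.93
CHF 91,652.93 × 11.270 = NOK 1,032,928.52

NOK 1,032,928.52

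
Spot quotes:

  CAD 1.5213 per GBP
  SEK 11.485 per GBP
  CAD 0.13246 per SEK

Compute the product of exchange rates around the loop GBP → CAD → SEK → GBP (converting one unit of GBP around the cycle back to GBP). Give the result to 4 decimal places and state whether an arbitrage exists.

1.0000 (no arbitrage)

Around GBP → CAD → SEK → GBP: 1 × 1.5213 ÷ 0.13246 ÷ 11.485 = 0.999998
Product ≈ 1 (deviation 0.000%, within rounding noise).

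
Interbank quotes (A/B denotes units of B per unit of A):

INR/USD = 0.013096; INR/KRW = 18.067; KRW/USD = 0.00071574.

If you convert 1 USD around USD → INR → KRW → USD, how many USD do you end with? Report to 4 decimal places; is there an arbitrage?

Around USD → INR → KRW → USD: 1 ÷ 0.013096 × 18.067 × 0.00071574 = 0.987422
Product < 1; profitable direction is USD → KRW → INR → USD.

0.9874 (arbitrage exists)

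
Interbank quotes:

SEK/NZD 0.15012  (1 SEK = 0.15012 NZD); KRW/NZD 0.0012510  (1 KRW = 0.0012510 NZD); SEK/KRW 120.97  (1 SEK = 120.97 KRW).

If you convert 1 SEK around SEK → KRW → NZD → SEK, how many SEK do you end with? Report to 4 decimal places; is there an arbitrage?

Around SEK → KRW → NZD → SEK: 1 × 120.97 × 0.0012510 ÷ 0.15012 = 1.008083
Product > 1; profitable direction is SEK → KRW → NZD → SEK.

1.0081 (arbitrage exists)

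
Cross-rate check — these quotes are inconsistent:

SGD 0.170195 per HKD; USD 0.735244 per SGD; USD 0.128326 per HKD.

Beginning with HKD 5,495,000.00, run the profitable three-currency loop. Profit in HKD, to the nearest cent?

Profit: HKD 140,131.66

Profitable loop is HKD → USD → SGD → HKD:
HKD 5,495,000.00 × 0.128326 = USD 705,151.37
USD 705,151.37 ÷ 0.735244 = SGD 959,071.23
SGD 959,071.23 ÷ 0.170195 = HKD 5,635,131.66
Profit = HKD 5,635,131.66 − HKD 5,495,000.00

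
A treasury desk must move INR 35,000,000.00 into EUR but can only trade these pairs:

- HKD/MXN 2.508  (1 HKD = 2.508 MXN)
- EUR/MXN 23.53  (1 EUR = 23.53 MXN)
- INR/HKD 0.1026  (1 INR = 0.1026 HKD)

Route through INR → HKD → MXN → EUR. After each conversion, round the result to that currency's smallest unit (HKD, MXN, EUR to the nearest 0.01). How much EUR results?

EUR 382,755.12

INR 35,000,000.00 × 0.1026 = HKD 3,591,000.00
HKD 3,591,000.00 × 2.508 = MXN 9,006,228.00
MXN 9,006,228.00 ÷ 23.53 = EUR 382,755.12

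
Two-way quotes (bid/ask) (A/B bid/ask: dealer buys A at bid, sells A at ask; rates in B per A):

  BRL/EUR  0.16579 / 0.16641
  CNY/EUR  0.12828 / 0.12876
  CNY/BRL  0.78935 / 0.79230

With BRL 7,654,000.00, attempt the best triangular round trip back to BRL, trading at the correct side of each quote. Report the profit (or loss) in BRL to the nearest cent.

Net profit: BRL 125,208.91

Best loop BRL → EUR → CNY → BRL:
BRL 7,654,000.00 × 0.16579 (sell BRL at bid) = EUR 1,268,956.66
EUR 1,268,956.66 ÷ 0.12876 (buy CNY at ask) = CNY 9,855,208.61
CNY 9,855,208.61 × 0.78935 (sell CNY at bid) = BRL 7,779,208.91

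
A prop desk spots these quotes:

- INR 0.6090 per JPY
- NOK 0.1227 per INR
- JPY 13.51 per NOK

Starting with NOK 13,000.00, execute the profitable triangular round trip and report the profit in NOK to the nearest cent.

Profitable loop is NOK → JPY → INR → NOK:
NOK 13,000.00 × 13.51 = JPY 175,630
JPY 175,630 × 0.6090 = INR 106,958.67
INR 106,958.67 × 0.1227 = NOK 13,123.83
Profit = NOK 13,123.83 − NOK 13,000.00

Profit: NOK 123.83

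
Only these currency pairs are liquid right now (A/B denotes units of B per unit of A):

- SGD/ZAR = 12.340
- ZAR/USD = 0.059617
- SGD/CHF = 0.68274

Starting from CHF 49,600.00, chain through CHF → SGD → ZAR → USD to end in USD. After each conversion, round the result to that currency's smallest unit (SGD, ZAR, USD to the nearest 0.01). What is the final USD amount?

CHF 49,600.00 ÷ 0.68274 = SGD 72,648.45
SGD 72,648.45 × 12.340 = ZAR 896,481.87
ZAR 896,481.87 × 0.059617 = USD 53,445.56

USD 53,445.56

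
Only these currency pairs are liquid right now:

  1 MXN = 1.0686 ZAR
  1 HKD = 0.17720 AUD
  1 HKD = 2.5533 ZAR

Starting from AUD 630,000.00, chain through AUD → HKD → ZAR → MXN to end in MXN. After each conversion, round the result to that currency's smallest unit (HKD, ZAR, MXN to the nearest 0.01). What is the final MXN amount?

MXN 8,495,002.42

AUD 630,000.00 ÷ 0.17720 = HKD 3,555,304.74
HKD 3,555,304.74 × 2.5533 = ZAR 9,077,759.59
ZAR 9,077,759.59 ÷ 1.0686 = MXN 8,495,002.42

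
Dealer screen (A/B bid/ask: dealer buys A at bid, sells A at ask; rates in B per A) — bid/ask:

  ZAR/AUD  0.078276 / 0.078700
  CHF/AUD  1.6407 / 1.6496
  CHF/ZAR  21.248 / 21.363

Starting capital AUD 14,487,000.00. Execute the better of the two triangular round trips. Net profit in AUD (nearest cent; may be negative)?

Best loop AUD → CHF → ZAR → AUD:
AUD 14,487,000.00 ÷ 1.6496 (buy CHF at ask) = CHF 8,782,129.00
CHF 8,782,129.00 × 21.248 (sell CHF at bid) = ZAR 186,602,677.01
ZAR 186,602,677.01 × 0.078276 (sell ZAR at bid) = AUD 14,606,511.15

Net profit: AUD 119,511.15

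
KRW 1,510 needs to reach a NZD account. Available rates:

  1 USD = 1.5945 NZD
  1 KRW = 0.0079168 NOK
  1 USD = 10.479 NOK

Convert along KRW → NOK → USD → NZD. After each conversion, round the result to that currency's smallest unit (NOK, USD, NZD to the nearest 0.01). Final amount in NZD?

KRW 1,510 × 0.0079168 = NOK 11.95
NOK 11.95 ÷ 10.479 = USD 1.14
USD 1.14 × 1.5945 = NZD 1.82

NZD 1.82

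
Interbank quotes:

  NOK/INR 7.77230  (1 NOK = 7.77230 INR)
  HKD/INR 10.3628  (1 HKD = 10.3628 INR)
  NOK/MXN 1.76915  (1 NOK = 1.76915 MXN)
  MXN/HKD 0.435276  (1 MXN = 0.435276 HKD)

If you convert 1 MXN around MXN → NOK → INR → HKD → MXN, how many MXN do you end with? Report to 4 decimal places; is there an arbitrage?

Around MXN → NOK → INR → HKD → MXN: 1 ÷ 1.76915 × 7.77230 ÷ 10.3628 ÷ 0.435276 = 0.973964
Product < 1; profitable direction is MXN → HKD → INR → NOK → MXN.

0.9740 (arbitrage exists)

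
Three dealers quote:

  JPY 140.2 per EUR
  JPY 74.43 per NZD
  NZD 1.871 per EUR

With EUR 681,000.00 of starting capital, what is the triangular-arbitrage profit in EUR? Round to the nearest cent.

Profit: EUR 4,603.96

Profitable loop is EUR → JPY → NZD → EUR:
EUR 681,000.00 × 140.2 = JPY 95,476,200
JPY 95,476,200 ÷ 74.43 = NZD 1,282,765.01
NZD 1,282,765.01 ÷ 1.871 = EUR 685,603.96
Profit = EUR 685,603.96 − EUR 681,000.00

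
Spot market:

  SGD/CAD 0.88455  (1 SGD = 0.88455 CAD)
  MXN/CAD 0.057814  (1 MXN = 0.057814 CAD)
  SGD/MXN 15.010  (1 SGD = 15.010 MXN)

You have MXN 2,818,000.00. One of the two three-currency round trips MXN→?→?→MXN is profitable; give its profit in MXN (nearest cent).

Profit: MXN 54,431.40

Profitable loop is MXN → SGD → CAD → MXN:
MXN 2,818,000.00 ÷ 15.010 = SGD 187,741.51
SGD 187,741.51 × 0.88455 = CAD 166,066.75
CAD 166,066.75 ÷ 0.057814 = MXN 2,872,431.40
Profit = MXN 2,872,431.40 − MXN 2,818,000.00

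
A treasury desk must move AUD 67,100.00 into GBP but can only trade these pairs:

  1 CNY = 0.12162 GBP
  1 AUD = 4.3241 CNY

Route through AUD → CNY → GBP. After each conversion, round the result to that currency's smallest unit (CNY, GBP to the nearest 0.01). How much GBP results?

GBP 35,287.69

AUD 67,100.00 × 4.3241 = CNY 290,147.11
CNY 290,147.11 × 0.12162 = GBP 35,287.69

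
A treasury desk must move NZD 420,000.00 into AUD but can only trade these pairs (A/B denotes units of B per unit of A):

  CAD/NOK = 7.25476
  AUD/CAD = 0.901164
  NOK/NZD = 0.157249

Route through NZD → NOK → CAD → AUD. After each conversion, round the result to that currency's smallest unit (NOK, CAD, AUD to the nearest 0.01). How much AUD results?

NZD 420,000.00 ÷ 0.157249 = NOK 2,670,923.19
NOK 2,670,923.19 ÷ 7.25476 = CAD 368,161.48
CAD 368,161.48 ÷ 0.901164 = AUD 408,539.93

AUD 408,539.93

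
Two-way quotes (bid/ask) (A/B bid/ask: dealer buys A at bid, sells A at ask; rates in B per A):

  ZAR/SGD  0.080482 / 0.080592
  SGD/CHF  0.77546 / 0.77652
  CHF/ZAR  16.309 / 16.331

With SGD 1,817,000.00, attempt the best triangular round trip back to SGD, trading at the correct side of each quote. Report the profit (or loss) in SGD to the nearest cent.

Net profit: SGD 32,440.74

Best loop SGD → CHF → ZAR → SGD:
SGD 1,817,000.00 × 0.77546 (sell SGD at bid) = CHF 1,409,010.82
CHF 1,409,010.82 × 16.309 (sell CHF at bid) = ZAR 22,979,557.46
ZAR 22,979,557.46 × 0.080482 (sell ZAR at bid) = SGD 1,849,440.74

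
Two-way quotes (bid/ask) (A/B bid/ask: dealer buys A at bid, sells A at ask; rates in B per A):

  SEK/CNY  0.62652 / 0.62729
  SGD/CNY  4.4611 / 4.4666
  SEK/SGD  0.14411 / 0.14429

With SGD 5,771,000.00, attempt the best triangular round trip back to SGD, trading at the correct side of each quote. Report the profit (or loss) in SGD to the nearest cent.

Best loop SGD → CNY → SEK → SGD:
SGD 5,771,000.00 × 4.4611 (sell SGD at bid) = CNY 25,745,008.10
CNY 25,745,008.10 ÷ 0.62729 (buy SEK at ask) = SEK 41,041,636.40
SEK 41,041,636.40 × 0.14411 (sell SEK at bid) = SGD 5,914,510.22

Net profit: SGD 143,510.22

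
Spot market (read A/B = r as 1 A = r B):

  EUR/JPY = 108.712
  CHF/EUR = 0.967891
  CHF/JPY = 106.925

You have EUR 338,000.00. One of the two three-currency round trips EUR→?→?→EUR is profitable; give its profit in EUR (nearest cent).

Profitable loop is EUR → CHF → JPY → EUR:
EUR 338,000.00 ÷ 0.967891 = CHF 349,212.88
CHF 349,212.88 × 106.925 = JPY 37,339,587
JPY 37,339,587 ÷ 108.712 = EUR 343,472.54
Profit = EUR 343,472.54 − EUR 338,000.00

Profit: EUR 5,472.54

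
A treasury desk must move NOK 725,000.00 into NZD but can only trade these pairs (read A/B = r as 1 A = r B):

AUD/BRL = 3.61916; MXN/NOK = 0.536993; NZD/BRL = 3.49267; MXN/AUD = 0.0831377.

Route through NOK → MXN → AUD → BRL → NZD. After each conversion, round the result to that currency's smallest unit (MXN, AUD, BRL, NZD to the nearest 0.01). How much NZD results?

NZD 116,310.15

NOK 725,000.00 ÷ 0.536993 = MXN 1,350,110.71
MXN 1,350,110.71 × 0.0831377 = AUD 112,245.10
AUD 112,245.10 × 3.61916 = BRL 406,232.98
BRL 406,232.98 ÷ 3.49267 = NZD 116,310.15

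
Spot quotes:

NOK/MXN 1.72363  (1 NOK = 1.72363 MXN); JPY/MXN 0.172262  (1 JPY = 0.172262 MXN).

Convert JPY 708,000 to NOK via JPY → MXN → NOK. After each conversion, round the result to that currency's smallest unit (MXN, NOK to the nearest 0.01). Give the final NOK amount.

JPY 708,000 × 0.172262 = MXN 121,961.50
MXN 121,961.50 ÷ 1.72363 = NOK 70,758.52

NOK 70,758.52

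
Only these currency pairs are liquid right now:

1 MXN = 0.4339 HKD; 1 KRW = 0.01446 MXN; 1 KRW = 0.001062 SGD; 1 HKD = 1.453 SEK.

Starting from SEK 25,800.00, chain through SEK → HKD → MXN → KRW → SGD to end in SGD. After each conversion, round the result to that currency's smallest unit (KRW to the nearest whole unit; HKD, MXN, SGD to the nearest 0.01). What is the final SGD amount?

SEK 25,800.00 ÷ 1.453 = HKD 17,756.37
HKD 17,756.37 ÷ 0.4339 = MXN 40,922.72
MXN 40,922.72 ÷ 0.01446 = KRW 2,830,064
KRW 2,830,064 × 0.001062 = SGD 3,005.53

SGD 3,005.53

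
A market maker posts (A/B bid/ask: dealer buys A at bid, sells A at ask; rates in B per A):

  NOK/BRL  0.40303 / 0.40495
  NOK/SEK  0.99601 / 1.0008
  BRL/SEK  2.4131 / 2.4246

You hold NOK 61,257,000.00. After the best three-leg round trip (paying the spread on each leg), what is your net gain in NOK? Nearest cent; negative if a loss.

Best loop NOK → SEK → BRL → NOK:
NOK 61,257,000.00 × 0.99601 (sell NOK at bid) = SEK 61,012,584.57
SEK 61,012,584.57 ÷ 2.4246 (buy BRL at ask) = BRL 25,163,979.45
BRL 25,163,979.45 ÷ 0.40495 (buy NOK at ask) = NOK 62,140,954.31

Net profit: NOK 883,954.31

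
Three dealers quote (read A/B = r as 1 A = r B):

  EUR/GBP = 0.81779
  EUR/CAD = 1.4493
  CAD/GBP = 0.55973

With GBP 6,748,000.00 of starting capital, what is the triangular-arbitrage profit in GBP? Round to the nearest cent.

Profit: GBP 54,679.23

Profitable loop is GBP → CAD → EUR → GBP:
GBP 6,748,000.00 ÷ 0.55973 = CAD 12,055,812.62
CAD 12,055,812.62 ÷ 1.4493 = EUR 8,318,369.30
EUR 8,318,369.30 × 0.81779 = GBP 6,802,679.23
Profit = GBP 6,802,679.23 − GBP 6,748,000.00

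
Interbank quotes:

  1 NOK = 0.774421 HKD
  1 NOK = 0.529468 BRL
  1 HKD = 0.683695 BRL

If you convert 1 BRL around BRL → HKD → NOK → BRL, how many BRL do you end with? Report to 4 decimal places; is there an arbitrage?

Around BRL → HKD → NOK → BRL: 1 ÷ 0.683695 ÷ 0.774421 × 0.529468 = 1.000000
Product ≈ 1 (deviation 0.000%, within rounding noise).

1.0000 (no arbitrage)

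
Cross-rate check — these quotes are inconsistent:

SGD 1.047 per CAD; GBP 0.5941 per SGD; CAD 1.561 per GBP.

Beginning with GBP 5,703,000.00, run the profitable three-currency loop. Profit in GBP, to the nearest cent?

Profit: GBP 170,462.96

Profitable loop is GBP → SGD → CAD → GBP:
GBP 5,703,000.00 ÷ 0.5941 = SGD 9,599,394.04
SGD 9,599,394.04 ÷ 1.047 = CAD 9,168,475.68
CAD 9,168,475.68 ÷ 1.561 = GBP 5,873,462.96
Profit = GBP 5,873,462.96 − GBP 5,703,000.00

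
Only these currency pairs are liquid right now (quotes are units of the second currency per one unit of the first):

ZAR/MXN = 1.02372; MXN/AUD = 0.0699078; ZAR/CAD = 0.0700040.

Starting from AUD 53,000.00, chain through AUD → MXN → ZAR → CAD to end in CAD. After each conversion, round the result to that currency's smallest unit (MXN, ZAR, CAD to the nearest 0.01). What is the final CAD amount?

CAD 51,843.21

AUD 53,000.00 ÷ 0.0699078 = MXN 758,141.44
MXN 758,141.44 ÷ 1.02372 = ZAR 740,575.00
ZAR 740,575.00 × 0.0700040 = CAD 51,843.21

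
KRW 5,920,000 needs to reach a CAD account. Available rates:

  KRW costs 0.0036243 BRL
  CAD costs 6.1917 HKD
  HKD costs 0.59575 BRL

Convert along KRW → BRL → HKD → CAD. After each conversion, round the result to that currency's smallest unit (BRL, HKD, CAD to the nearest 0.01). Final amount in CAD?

CAD 5,816.64

KRW 5,920,000 × 0.0036243 = BRL 21,455.86
BRL 21,455.86 ÷ 0.59575 = HKD 36,014.87
HKD 36,014.87 ÷ 6.1917 = CAD 5,816.64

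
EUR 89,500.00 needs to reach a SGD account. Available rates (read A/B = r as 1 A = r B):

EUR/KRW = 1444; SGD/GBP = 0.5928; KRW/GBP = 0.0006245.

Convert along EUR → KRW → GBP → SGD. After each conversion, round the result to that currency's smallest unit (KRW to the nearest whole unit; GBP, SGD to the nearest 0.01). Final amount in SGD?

SGD 136,149.00

EUR 89,500.00 × 1444 = KRW 129,238,000
KRW 129,238,000 × 0.0006245 = GBP 80,709.13
GBP 80,709.13 ÷ 0.5928 = SGD 136,149.00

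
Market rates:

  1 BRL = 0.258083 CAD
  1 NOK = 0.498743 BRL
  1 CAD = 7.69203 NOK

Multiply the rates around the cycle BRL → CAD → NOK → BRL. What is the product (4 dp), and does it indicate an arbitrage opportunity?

Around BRL → CAD → NOK → BRL: 1 × 0.258083 × 7.69203 × 0.498743 = 0.990096
Product < 1; profitable direction is BRL → NOK → CAD → BRL.

0.9901 (arbitrage exists)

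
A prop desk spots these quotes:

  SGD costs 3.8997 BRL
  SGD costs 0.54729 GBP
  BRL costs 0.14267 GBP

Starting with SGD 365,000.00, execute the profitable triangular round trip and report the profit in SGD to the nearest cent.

Profitable loop is SGD → BRL → GBP → SGD:
SGD 365,000.00 × 3.8997 = BRL 1,423,390.50
BRL 1,423,390.50 × 0.14267 = GBP 203,075.12
GBP 203,075.12 ÷ 0.54729 = SGD 371,055.79
Profit = SGD 371,055.79 − SGD 365,000.00

Profit: SGD 6,055.79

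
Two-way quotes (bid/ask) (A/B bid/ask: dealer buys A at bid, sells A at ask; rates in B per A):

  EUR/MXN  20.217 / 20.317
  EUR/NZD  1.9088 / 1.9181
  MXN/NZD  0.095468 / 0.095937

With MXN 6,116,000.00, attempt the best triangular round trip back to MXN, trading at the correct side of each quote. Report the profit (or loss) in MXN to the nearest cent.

Net profit: MXN 38,188.11

Best loop MXN → NZD → EUR → MXN:
MXN 6,116,000.00 × 0.095468 (sell MXN at bid) = NZD 583,882.29
NZD 583,882.29 ÷ 1.9181 (buy EUR at ask) = EUR 304,406.59
EUR 304,406.59 × 20.217 (sell EUR at bid) = MXN 6,154,188.11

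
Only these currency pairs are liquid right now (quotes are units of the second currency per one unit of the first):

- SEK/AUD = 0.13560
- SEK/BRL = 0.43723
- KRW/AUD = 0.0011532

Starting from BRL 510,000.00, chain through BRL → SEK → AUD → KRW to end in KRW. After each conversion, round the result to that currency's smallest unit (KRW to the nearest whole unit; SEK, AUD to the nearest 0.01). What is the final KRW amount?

KRW 137,156,148

BRL 510,000.00 ÷ 0.43723 = SEK 1,166,434.14
SEK 1,166,434.14 × 0.13560 = AUD 158,168.47
AUD 158,168.47 ÷ 0.0011532 = KRW 137,156,148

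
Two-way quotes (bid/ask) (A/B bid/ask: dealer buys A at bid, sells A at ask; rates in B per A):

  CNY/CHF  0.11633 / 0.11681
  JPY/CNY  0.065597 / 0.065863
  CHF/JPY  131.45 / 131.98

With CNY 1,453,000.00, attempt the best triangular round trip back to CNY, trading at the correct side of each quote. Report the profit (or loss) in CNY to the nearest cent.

Best loop CNY → CHF → JPY → CNY:
CNY 1,453,000.00 × 0.11633 (sell CNY at bid) = CHF 169,027.49
CHF 169,027.49 × 131.45 (sell CHF at bid) = JPY 22,218,664
JPY 22,218,664 × 0.065597 (sell JPY at bid) = CNY 1,457,477.67

Net profit: CNY 4,477.67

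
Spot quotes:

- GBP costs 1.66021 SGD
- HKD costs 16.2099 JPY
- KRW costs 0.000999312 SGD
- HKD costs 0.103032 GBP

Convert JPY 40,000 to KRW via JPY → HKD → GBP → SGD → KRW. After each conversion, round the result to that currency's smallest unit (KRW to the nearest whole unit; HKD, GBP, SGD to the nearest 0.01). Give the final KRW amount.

KRW 422,381

JPY 40,000 ÷ 16.2099 = HKD 2,467.63
HKD 2,467.63 × 0.103032 = GBP 254.24
GBP 254.24 × 1.66021 = SGD 422.09
SGD 422.09 ÷ 0.000999312 = KRW 422,381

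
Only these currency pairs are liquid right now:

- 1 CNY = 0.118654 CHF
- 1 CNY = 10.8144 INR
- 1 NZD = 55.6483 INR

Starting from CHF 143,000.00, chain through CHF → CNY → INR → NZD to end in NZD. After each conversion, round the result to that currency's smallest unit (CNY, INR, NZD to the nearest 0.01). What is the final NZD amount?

CHF 143,000.00 ÷ 0.118654 = CNY 1,205,184.82
CNY 1,205,184.82 × 10.8144 = INR 13,033,350.72
INR 13,033,350.72 ÷ 55.6483 = NZD 234,209.32

NZD 234,209.32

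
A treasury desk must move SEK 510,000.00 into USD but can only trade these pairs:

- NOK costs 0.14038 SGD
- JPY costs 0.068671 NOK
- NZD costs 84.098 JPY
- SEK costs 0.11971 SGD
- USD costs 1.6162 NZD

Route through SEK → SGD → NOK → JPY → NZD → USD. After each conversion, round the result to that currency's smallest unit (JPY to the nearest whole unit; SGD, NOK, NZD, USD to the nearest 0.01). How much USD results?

SEK 510,000.00 × 0.11971 = SGD 61,052.10
SGD 61,052.10 ÷ 0.14038 = NOK 434,905.97
NOK 434,905.97 ÷ 0.068671 = JPY 6,333,182
JPY 6,333,182 ÷ 84.098 = NZD 75,307.17
NZD 75,307.17 ÷ 1.6162 = USD 46,595.20

USD 46,595.20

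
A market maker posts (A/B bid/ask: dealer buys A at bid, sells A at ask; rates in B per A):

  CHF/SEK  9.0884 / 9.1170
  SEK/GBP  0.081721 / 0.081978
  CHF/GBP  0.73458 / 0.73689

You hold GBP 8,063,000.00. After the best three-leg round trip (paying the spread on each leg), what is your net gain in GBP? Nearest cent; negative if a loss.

Best loop GBP → CHF → SEK → GBP:
GBP 8,063,000.00 ÷ 0.73689 (buy CHF at ask) = CHF 10,941,931.63
CHF 10,941,931.63 × 9.0884 (sell CHF at bid) = SEK 99,444,651.44
SEK 99,444,651.44 × 0.081721 (sell SEK at bid) = GBP 8,126,716.36

Net profit: GBP 63,716.36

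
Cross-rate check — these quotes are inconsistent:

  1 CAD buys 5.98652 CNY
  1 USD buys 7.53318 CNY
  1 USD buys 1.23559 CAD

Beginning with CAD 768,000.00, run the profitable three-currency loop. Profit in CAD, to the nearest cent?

Profit: CAD 14,151.25

Profitable loop is CAD → USD → CNY → CAD:
CAD 768,000.00 ÷ 1.23559 = USD 621,565.41
USD 621,565.41 × 7.53318 = CNY 4,682,364.09
CNY 4,682,364.09 ÷ 5.98652 = CAD 782,151.25
Profit = CAD 782,151.25 − CAD 768,000.00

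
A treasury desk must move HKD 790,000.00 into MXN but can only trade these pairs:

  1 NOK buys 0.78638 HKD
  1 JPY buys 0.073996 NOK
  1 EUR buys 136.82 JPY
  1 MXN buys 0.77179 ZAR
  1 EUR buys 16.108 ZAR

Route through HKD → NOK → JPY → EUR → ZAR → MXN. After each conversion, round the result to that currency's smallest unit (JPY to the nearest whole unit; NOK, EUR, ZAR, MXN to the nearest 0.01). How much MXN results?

HKD 790,000.00 ÷ 0.78638 = NOK 1,004,603.37
NOK 1,004,603.37 ÷ 0.073996 = JPY 13,576,455
JPY 13,576,455 ÷ 136.82 = EUR 99,228.59
EUR 99,228.59 × 16.108 = ZAR 1,598,374.13
ZAR 1,598,374.13 ÷ 0.77179 = MXN 2,070,996.16

MXN 2,070,996.16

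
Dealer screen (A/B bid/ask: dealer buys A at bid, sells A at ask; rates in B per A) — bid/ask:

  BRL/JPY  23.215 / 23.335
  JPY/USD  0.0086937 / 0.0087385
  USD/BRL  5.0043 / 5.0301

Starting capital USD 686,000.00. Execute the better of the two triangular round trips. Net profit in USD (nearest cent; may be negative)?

Best loop USD → BRL → JPY → USD:
USD 686,000.00 × 5.0043 (sell USD at bid) = BRL 3,432,949.80
BRL 3,432,949.80 × 23.215 (sell BRL at bid) = JPY 79,695,930
JPY 79,695,930 × 0.0086937 (sell JPY at bid) = USD 692,852.50

Net profit: USD 6,852.50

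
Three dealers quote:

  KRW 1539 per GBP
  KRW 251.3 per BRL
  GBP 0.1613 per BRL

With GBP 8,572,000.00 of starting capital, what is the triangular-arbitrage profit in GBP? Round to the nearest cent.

Profit: GBP 105,640.69

Profitable loop is GBP → BRL → KRW → GBP:
GBP 8,572,000.00 ÷ 0.1613 = BRL 53,143,211.41
BRL 53,143,211.41 × 251.3 = KRW 13,354,889,027
KRW 13,354,889,027 ÷ 1539 = GBP 8,677,640.69
Profit = GBP 8,677,640.69 − GBP 8,572,000.00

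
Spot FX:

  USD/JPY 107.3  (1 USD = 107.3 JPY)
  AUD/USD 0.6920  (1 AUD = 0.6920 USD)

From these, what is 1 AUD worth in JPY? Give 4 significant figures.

1 AUD × 0.6920 = 0.692 USD
0.692 USD × 107.3 = 74.2516 JPY

AUD/JPY = 74.25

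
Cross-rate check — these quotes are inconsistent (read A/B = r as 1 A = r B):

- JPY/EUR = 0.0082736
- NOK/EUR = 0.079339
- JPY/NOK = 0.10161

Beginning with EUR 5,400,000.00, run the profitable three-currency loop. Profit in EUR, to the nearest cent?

Profit: EUR 141,981.95

Profitable loop is EUR → NOK → JPY → EUR:
EUR 5,400,000.00 ÷ 0.079339 = NOK 68,062,365.29
NOK 68,062,365.29 ÷ 0.10161 = JPY 669,839,241
JPY 669,839,241 × 0.0082736 = EUR 5,541,981.95
Profit = EUR 5,541,981.95 − EUR 5,400,000.00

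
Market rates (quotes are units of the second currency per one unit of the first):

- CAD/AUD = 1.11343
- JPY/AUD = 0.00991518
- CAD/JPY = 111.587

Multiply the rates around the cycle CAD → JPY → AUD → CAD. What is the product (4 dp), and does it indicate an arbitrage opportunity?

0.9937 (arbitrage exists)

Around CAD → JPY → AUD → CAD: 1 × 111.587 × 0.00991518 ÷ 1.11343 = 0.993691
Product < 1; profitable direction is CAD → AUD → JPY → CAD.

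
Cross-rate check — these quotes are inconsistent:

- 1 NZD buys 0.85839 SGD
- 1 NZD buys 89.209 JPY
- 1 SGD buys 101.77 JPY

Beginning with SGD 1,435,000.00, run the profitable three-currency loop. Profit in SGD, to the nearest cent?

Profit: SGD 30,399.87

Profitable loop is SGD → NZD → JPY → SGD:
SGD 1,435,000.00 ÷ 0.85839 = NZD 1,671,734.29
NZD 1,671,734.29 × 89.209 = JPY 149,133,745
JPY 149,133,745 ÷ 101.77 = SGD 1,465,399.87
Profit = SGD 1,465,399.87 − SGD 1,435,000.00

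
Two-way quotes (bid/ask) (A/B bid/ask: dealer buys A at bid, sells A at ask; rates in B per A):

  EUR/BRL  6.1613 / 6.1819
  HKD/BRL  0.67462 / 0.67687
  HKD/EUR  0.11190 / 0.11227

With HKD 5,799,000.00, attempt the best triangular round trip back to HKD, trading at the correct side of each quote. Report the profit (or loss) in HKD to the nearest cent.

Net profit: HKD 107,773.05

Best loop HKD → EUR → BRL → HKD:
HKD 5,799,000.00 × 0.11190 (sell HKD at bid) = EUR 648,908.10
EUR 648,908.10 × 6.1613 (sell EUR at bid) = BRL 3,998,117.48
BRL 3,998,117.48 ÷ 0.67687 (buy HKD at ask) = HKD 5,906,773.05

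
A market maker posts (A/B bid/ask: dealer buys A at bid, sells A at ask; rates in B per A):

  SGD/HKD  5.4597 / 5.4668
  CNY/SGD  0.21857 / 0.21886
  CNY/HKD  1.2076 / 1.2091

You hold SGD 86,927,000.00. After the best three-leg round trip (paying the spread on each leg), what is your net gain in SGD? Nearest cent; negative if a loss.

Best loop SGD → CNY → HKD → SGD:
SGD 86,927,000.00 ÷ 0.21886 (buy CNY at ask) = CNY 397,180,846.20
CNY 397,180,846.20 × 1.2076 (sell CNY at bid) = HKD 479,635,589.87
HKD 479,635,589.87 ÷ 5.4668 (buy SGD at ask) = SGD 87,736,077.76

Net profit: SGD 809,077.76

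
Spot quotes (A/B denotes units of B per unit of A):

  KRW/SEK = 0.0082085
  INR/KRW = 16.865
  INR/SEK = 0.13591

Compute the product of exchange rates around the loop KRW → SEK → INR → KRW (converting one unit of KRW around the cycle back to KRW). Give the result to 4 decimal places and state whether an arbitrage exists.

Around KRW → SEK → INR → KRW: 1 × 0.0082085 ÷ 0.13591 × 16.865 = 1.018588
Product > 1; profitable direction is KRW → SEK → INR → KRW.

1.0186 (arbitrage exists)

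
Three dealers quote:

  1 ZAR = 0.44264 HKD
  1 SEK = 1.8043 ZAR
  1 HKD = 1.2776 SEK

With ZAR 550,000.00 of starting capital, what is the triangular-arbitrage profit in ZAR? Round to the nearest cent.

Profitable loop is ZAR → HKD → SEK → ZAR:
ZAR 550,000.00 × 0.44264 = HKD 243,452.00
HKD 243,452.00 × 1.2776 = SEK 311,034.28
SEK 311,034.28 × 1.8043 = ZAR 561,199.14
Profit = ZAR 561,199.14 − ZAR 550,000.00

Profit: ZAR 11,199.14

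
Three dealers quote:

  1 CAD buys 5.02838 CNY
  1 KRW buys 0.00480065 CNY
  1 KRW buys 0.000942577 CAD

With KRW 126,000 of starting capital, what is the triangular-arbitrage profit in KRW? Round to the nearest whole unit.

Profitable loop is KRW → CNY → CAD → KRW:
KRW 126,000 × 0.00480065 = CNY 604.88
CNY 604.88 ÷ 5.02838 = CAD 120.29
CAD 120.29 ÷ 0.000942577 = KRW 127,622
Profit = KRW 127,622 − KRW 126,000

Profit: KRW 1,622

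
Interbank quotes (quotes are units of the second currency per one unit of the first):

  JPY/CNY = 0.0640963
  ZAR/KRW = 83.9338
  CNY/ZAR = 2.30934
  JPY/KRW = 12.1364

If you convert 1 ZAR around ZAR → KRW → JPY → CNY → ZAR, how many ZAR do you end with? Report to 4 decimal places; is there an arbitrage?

Around ZAR → KRW → JPY → CNY → ZAR: 1 × 83.9338 ÷ 12.1364 × 0.0640963 × 2.30934 = 1.023689
Product > 1; profitable direction is ZAR → KRW → JPY → CNY → ZAR.

1.0237 (arbitrage exists)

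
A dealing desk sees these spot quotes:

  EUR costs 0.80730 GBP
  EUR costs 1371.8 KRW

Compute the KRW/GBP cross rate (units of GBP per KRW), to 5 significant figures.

1 KRW ÷ 1371.8 = 0.000728969 EUR
0.000728969 EUR × 0.80730 = 0.000588497 GBP

KRW/GBP = 0.00058850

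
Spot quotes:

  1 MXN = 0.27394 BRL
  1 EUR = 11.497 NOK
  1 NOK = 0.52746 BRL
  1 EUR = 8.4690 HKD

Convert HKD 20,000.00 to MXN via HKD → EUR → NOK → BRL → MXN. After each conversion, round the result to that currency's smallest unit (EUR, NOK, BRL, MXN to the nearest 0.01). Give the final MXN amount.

HKD 20,000.00 ÷ 8.4690 = EUR 2,361.55
EUR 2,361.55 × 11.497 = NOK 27,150.74
NOK 27,150.74 × 0.52746 = BRL 14,320.93
BRL 14,320.93 ÷ 0.27394 = MXN 52,277.62

MXN 52,277.62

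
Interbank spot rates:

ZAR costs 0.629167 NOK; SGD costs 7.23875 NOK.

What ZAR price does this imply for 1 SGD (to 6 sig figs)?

1 SGD × 7.23875 = 7.23875 NOK
7.23875 NOK ÷ 0.629167 = 11.5053 ZAR

SGD/ZAR = 11.5053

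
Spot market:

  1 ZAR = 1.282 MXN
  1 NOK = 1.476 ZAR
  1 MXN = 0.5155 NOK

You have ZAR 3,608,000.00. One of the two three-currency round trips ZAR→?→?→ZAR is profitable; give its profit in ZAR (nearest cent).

Profitable loop is ZAR → NOK → MXN → ZAR:
ZAR 3,608,000.00 ÷ 1.476 = NOK 2,444,444.44
NOK 2,444,444.44 ÷ 0.5155 = MXN 4,741,890.29
MXN 4,741,890.29 ÷ 1.282 = ZAR 3,698,822.38
Profit = ZAR 3,698,822.38 − ZAR 3,608,000.00

Profit: ZAR 90,822.38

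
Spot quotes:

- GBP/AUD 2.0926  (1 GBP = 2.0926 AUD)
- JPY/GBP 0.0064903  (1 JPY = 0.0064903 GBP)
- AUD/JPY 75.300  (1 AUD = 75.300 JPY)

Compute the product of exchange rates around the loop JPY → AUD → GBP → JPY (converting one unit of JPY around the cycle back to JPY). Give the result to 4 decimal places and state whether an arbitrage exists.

0.9778 (arbitrage exists)

Around JPY → AUD → GBP → JPY: 1 ÷ 75.300 ÷ 2.0926 ÷ 0.0064903 = 0.977809
Product < 1; profitable direction is JPY → GBP → AUD → JPY.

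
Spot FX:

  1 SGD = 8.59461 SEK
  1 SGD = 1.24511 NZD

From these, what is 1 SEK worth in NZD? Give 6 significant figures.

SEK/NZD = 0.144871

1 SEK ÷ 8.59461 = 0.116352 SGD
0.116352 SGD × 1.24511 = 0.144871 NZD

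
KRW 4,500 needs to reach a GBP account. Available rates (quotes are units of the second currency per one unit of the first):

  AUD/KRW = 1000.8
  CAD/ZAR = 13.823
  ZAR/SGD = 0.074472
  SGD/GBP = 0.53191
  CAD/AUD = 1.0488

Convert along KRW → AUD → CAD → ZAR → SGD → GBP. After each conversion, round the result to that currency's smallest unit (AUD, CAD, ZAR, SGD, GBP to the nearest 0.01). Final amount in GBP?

KRW 4,500 ÷ 1000.8 = AUD 4.50
AUD 4.50 ÷ 1.0488 = CAD 4.29
CAD 4.29 × 13.823 = ZAR 59.30
ZAR 59.30 × 0.074472 = SGD 4.42
SGD 4.42 × 0.53191 = GBP 2.35

GBP 2.35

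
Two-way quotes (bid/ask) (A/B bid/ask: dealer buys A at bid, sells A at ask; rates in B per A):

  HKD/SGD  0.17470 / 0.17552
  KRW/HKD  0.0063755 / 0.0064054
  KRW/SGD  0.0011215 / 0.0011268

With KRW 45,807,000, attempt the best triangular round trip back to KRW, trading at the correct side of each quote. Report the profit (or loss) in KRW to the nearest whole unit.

Net result: KRW -113,096 (no profitable arbitrage after spreads)

Best loop KRW → SGD → HKD → KRW:
KRW 45,807,000 × 0.0011215 (sell KRW at bid) = SGD 51,372.55
SGD 51,372.55 ÷ 0.17552 (buy HKD at ask) = HKD 292,687.73
HKD 292,687.73 ÷ 0.0064054 (buy KRW at ask) = KRW 45,693,904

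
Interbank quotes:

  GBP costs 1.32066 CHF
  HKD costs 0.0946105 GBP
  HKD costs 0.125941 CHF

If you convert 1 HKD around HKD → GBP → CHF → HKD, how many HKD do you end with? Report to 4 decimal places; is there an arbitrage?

Around HKD → GBP → CHF → HKD: 1 × 0.0946105 × 1.32066 ÷ 0.125941 = 0.992118
Product < 1; profitable direction is HKD → CHF → GBP → HKD.

0.9921 (arbitrage exists)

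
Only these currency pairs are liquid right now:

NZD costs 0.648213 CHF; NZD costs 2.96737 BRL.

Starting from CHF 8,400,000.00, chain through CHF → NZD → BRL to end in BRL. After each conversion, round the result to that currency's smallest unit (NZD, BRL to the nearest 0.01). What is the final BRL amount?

BRL 38,453,267.68

CHF 8,400,000.00 ÷ 0.648213 = NZD 12,958,703.39
NZD 12,958,703.39 × 2.96737 = BRL 38,453,267.68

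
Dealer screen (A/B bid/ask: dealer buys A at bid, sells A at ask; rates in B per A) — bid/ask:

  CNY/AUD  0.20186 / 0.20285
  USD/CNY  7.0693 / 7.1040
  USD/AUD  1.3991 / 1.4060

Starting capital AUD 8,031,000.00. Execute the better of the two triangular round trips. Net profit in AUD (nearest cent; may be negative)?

Best loop AUD → USD → CNY → AUD:
AUD 8,031,000.00 ÷ 1.4060 (buy USD at ask) = USD 5,711,948.79
USD 5,711,948.79 × 7.0693 (sell USD at bid) = CNY 40,379,479.59
CNY 40,379,479.59 × 0.20186 (sell CNY at bid) = AUD 8,151,001.75

Net profit: AUD 120,001.75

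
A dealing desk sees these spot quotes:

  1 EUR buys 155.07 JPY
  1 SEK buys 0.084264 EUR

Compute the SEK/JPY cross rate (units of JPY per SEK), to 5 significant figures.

1 SEK × 0.084264 = 0.084264 EUR
0.084264 EUR × 155.07 = 13.0668 JPY

SEK/JPY = 13.067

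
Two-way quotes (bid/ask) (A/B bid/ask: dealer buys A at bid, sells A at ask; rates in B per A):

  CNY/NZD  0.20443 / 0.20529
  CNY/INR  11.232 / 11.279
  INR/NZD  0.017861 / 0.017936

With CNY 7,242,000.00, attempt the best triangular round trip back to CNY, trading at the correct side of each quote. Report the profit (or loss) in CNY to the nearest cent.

Best loop CNY → NZD → INR → CNY:
CNY 7,242,000.00 × 0.20443 (sell CNY at bid) = NZD 1,480,482.06
NZD 1,480,482.06 ÷ 0.017936 (buy INR at ask) = INR 82,542,487.73
INR 82,542,487.73 ÷ 11.279 (buy CNY at ask) = CNY 7,318,245.21

Net profit: CNY 76,245.21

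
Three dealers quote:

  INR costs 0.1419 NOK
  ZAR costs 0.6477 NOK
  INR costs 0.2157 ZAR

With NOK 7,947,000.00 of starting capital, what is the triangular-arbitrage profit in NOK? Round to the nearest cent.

Profit: NOK 124,635.96

Profitable loop is NOK → ZAR → INR → NOK:
NOK 7,947,000.00 ÷ 0.6477 = ZAR 12,269,569.25
ZAR 12,269,569.25 ÷ 0.2157 = INR 56,882,564.88
INR 56,882,564.88 × 0.1419 = NOK 8,071,635.96
Profit = NOK 8,071,635.96 − NOK 7,947,000.00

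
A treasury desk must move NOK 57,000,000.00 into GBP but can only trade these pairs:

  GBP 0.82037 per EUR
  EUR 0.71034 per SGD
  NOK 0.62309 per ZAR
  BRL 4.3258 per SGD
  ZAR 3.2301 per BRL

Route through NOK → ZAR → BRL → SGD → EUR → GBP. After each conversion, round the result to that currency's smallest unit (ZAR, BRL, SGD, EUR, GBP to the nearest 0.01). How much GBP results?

GBP 3,815,203.53

NOK 57,000,000.00 ÷ 0.62309 = ZAR 91,479,561.54
ZAR 91,479,561.54 ÷ 3.2301 = BRL 28,320,968.87
BRL 28,320,968.87 ÷ 4.3258 = SGD 6,546,989.89
SGD 6,546,989.89 × 0.71034 = EUR 4,650,588.80
EUR 4,650,588.80 × 0.82037 = GBP 3,815,203.53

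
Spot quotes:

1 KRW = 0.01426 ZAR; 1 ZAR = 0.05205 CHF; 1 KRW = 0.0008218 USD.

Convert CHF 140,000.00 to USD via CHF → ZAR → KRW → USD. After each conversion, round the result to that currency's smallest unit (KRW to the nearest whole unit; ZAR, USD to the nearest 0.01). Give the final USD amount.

USD 155,007.93

CHF 140,000.00 ÷ 0.05205 = ZAR 2,689,721.42
ZAR 2,689,721.42 ÷ 0.01426 = KRW 188,620,015
KRW 188,620,015 × 0.0008218 = USD 155,007.93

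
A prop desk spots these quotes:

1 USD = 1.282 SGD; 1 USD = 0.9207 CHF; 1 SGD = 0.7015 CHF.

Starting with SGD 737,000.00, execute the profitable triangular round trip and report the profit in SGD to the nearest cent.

Profit: SGD 17,518.57

Profitable loop is SGD → USD → CHF → SGD:
SGD 737,000.00 ÷ 1.282 = USD 574,883.00
USD 574,883.00 × 0.9207 = CHF 529,294.77
CHF 529,294.77 ÷ 0.7015 = SGD 754,518.57
Profit = SGD 754,518.57 − SGD 737,000.00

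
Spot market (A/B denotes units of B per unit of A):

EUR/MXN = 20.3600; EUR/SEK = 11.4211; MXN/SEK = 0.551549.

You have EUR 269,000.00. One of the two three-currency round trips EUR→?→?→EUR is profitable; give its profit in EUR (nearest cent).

Profitable loop is EUR → SEK → MXN → EUR:
EUR 269,000.00 × 11.4211 = SEK 3,072,275.90
SEK 3,072,275.90 ÷ 0.551549 = MXN 5,570,268.28
MXN 5,570,268.28 ÷ 20.3600 = EUR 273,588.82
Profit = EUR 273,588.82 − EUR 269,000.00

Profit: EUR 4,588.82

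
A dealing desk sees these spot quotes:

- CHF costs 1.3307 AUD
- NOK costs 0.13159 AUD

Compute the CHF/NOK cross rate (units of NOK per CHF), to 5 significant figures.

CHF/NOK = 10.112

1 CHF × 1.3307 = 1.3307 AUD
1.3307 AUD ÷ 0.13159 = 10.1125 NOK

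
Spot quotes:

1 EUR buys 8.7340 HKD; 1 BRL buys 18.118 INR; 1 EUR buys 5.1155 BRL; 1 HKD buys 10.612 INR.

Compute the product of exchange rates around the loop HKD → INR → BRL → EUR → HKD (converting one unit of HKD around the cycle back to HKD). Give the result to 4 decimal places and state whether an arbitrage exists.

Around HKD → INR → BRL → EUR → HKD: 1 × 10.612 ÷ 18.118 ÷ 5.1155 × 8.7340 = 1.000028
Product ≈ 1 (deviation 0.003%, within rounding noise).

1.0000 (no arbitrage)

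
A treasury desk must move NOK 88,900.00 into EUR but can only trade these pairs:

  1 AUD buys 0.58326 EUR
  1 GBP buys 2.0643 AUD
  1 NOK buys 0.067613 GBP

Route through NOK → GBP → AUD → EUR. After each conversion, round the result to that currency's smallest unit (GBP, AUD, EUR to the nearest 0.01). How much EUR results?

NOK 88,900.00 × 0.067613 = GBP 6,010.80
GBP 6,010.80 × 2.0643 = AUD 12,408.09
AUD 12,408.09 × 0.58326 = EUR 7,237.14

EUR 7,237.14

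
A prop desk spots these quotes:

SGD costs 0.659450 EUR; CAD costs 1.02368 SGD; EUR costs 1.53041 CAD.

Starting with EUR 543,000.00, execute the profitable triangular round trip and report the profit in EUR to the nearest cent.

Profit: EUR 17,988.19

Profitable loop is EUR → CAD → SGD → EUR:
EUR 543,000.00 × 1.53041 = CAD 831,012.63
CAD 831,012.63 × 1.02368 = SGD 850,691.01
SGD 850,691.01 × 0.659450 = EUR 560,988.19
Profit = EUR 560,988.19 − EUR 543,000.00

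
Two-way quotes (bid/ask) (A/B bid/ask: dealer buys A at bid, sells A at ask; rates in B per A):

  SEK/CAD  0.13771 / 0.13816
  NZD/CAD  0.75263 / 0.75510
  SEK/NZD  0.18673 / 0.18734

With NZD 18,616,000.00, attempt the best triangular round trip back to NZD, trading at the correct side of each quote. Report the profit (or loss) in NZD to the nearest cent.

Net profit: NZD 320,498.09

Best loop NZD → CAD → SEK → NZD:
NZD 18,616,000.00 × 0.75263 (sell NZD at bid) = CAD 14,010,960.08
CAD 14,010,960.08 ÷ 0.13816 (buy SEK at ask) = SEK 101,411,118.12
SEK 101,411,118.12 × 0.18673 (sell SEK at bid) = NZD 18,936,498.09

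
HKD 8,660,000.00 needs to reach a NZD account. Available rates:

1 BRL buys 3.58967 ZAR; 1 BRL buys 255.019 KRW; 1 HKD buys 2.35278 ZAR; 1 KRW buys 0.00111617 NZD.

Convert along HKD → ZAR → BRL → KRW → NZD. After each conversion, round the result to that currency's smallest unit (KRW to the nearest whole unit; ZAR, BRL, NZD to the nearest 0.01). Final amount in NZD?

NZD 1,615,651.06

HKD 8,660,000.00 × 2.35278 = ZAR 20,375,074.80
ZAR 20,375,074.80 ÷ 3.58967 = BRL 5,676,030.05
BRL 5,676,030.05 × 255.019 = KRW 1,447,495,507
KRW 1,447,495,507 × 0.00111617 = NZD 1,615,651.06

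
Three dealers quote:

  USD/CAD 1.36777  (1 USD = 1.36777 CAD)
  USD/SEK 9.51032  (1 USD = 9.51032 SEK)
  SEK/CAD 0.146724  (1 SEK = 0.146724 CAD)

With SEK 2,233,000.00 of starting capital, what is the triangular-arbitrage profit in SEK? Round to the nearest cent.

Profitable loop is SEK → CAD → USD → SEK:
SEK 2,233,000.00 × 0.146724 = CAD 327,634.69
CAD 327,634.69 ÷ 1.36777 = USD 239,539.32
USD 239,539.32 × 9.51032 = SEK 2,278,095.56
Profit = SEK 2,278,095.56 − SEK 2,233,000.00

Profit: SEK 45,095.56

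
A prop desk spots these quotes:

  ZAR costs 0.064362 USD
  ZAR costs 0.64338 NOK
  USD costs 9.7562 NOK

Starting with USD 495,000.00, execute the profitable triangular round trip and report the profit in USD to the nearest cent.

Profit: USD 12,180.48

Profitable loop is USD → ZAR → NOK → USD:
USD 495,000.00 ÷ 0.064362 = ZAR 7,690,873.50
ZAR 7,690,873.50 × 0.64338 = NOK 4,948,154.19
NOK 4,948,154.19 ÷ 9.7562 = USD 507,180.48
Profit = USD 507,180.48 − USD 495,000.00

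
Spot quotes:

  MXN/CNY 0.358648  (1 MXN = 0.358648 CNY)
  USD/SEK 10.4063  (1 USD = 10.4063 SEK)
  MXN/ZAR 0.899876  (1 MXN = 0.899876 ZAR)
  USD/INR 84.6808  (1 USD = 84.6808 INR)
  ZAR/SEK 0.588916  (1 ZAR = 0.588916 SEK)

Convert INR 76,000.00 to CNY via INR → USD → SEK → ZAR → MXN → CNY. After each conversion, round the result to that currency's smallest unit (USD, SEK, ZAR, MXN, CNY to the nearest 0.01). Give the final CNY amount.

INR 76,000.00 ÷ 84.6808 = USD 897.49
USD 897.49 × 10.4063 = SEK 9,339.55
SEK 9,339.55 ÷ 0.588916 = ZAR 15,858.88
ZAR 15,858.88 ÷ 0.899876 = MXN 17,623.41
MXN 17,623.41 × 0.358648 = CNY 6,320.60

CNY 6,320.60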